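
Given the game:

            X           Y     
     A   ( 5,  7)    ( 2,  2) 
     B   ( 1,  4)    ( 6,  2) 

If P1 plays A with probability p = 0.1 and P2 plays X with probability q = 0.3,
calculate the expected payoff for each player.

E[P1] = 4.34, E[P2] = 2.69

Work:
E[P1] = p·q·π₁(A,X) + p·(1-q)·π₁(A,Y) + (1-p)·q·π₁(B,X) + (1-p)·(1-q)·π₁(B,Y)
= 0.1·0.3·5 + 0.1·0.7·2 + 0.9·0.3·1 + 0.9·0.7·6
= 4.34

E[P2] = 2.69 (similar calculation)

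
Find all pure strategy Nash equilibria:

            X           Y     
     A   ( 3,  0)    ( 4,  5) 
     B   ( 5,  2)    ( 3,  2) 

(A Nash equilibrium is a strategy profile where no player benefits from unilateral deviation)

Nash equilibrium: (A, Y), (B, X)

Work:
Best responses:
  P1 vs X: payoffs [3, 5] → best response B (payoff 5)
  P1 vs Y: payoffs [4, 3] → best response A (payoff 4)
  P2 vs A: payoffs [0, 5] → best response Y (payoff 5)
  P2 vs B: payoffs [2, 2] → best response X/Y (payoff 2)
Mutual best responses: (A,Y), (B,X) → Nash equilibria.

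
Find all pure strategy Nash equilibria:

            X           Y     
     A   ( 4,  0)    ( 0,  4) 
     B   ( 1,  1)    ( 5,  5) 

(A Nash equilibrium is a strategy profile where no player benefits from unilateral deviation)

Nash equilibrium: (B, Y)

Work:
Best responses:
  P1 vs X: payoffs [4, 1] → best response A (payoff 4)
  P1 vs Y: payoffs [0, 5] → best response B (payoff 5)
  P2 vs A: payoffs [0, 4] → best response Y (payoff 4)
  P2 vs B: payoffs [1, 5] → best response Y (payoff 5)
Mutual best responses: (B,Y) → Nash equilibria.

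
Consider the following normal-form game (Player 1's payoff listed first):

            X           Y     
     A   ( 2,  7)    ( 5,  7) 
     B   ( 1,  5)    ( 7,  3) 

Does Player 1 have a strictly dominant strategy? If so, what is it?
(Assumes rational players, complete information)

No strictly dominant strategy exists for Player 1

Work:
A strategy strictly dominates another if it gives a strictly higher payoff against every opponent action. Compare each pair of P1's strategies column-by-column:
  A vs B: [2 vs 1, 5 vs 7] → A does not strictly dominate B (column Y: 5 ≤ 7)
  B vs A: [1 vs 2, 7 vs 5] → B does not strictly dominate A (column X: 1 ≤ 2)
No single strategy strictly dominates all others → no strictly dominant strategy.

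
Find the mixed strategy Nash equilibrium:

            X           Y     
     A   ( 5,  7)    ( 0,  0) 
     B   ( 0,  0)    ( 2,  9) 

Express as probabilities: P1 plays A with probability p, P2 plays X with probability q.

p = 0.5625, q = 0.2857

Work:
Find probabilities that make opponent indifferent:
P2 chooses q to make P1 indifferent between A and B
P1 chooses p to make P2 indifferent between X and Y
Mixed NE: P1 plays (A: 0.5625, B: 0.4375), P2 plays (X: 0.2857, Y: 0.7143)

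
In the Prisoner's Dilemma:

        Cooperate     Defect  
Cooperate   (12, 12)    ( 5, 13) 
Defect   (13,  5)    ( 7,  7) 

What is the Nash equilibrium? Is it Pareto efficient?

(Defect, Defect) is NE; not Pareto efficient

Work:
Defect dominates Cooperate for both players:
If P2 cooperates: Defect (13) > Cooperate (12)
If P2 defects: Defect (7) > Cooperate (5)
NE: (Defect, Defect) with payoff (7, 7)
But (Cooperate, Cooperate) = (12, 12) Pareto dominates (7, 7)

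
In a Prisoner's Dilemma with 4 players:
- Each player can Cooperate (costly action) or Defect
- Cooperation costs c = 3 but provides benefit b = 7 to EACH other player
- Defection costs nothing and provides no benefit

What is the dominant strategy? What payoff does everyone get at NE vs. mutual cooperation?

Dominant: Defect; NE payoff = 0; Coop payoff = 18

Work:
Defect dominates (saves cost c = 3, benefit to others is external)
NE: All defect → everyone gets 0
If all cooperate: each receives (3)×7 - 3 = 18
Social dilemma: 18 > 0 but NE gives 0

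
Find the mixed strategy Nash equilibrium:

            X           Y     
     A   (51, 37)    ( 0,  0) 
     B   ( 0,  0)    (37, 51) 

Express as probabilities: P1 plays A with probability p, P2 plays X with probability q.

p = 0.5795, q = 0.4205

Work:
Find probabilities that make opponent indifferent:
P2 chooses q to make P1 indifferent between A and B
P1 chooses p to make P2 indifferent between X and Y
Mixed NE: P1 plays (A: 0.5795, B: 0.4205), P2 plays (X: 0.4205, Y: 0.5795)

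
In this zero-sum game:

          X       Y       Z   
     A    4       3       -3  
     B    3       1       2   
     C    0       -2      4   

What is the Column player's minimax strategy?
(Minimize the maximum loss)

Column should play Y, value = 3

Work:
Column player minimizes Row's maximum payoff:
Column X: max payoff to Row = 4
Column Y: max payoff to Row = 3
Column Z: max payoff to Row = 4
Minimum is 3, achieved by column Y.
Minimax strategy: Y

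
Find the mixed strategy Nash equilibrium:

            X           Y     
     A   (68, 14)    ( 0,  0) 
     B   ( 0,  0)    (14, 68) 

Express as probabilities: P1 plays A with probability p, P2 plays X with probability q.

p = 0.8293, q = 0.1707

Work:
Find probabilities that make opponent indifferent:
P2 chooses q to make P1 indifferent between A and B
P1 chooses p to make P2 indifferent between X and Y
Mixed NE: P1 plays (A: 0.8293, B: 0.1707), P2 plays (X: 0.1707, Y: 0.8293)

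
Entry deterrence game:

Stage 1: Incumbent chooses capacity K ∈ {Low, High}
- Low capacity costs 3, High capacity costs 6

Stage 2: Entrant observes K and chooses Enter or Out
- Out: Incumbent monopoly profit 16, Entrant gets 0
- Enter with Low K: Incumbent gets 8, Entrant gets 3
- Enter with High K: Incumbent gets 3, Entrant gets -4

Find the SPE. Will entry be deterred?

SPE: (High, Enter|Low, Out|High); Entry deterred. Incumbent net profit = 10

Work:
After Low K: Entrant enters (3 > 0)
After High K: Entrant stays out (-4 < 0)
Incumbent: Low → 8−3=5, High → 16−6=10
Incumbent chooses High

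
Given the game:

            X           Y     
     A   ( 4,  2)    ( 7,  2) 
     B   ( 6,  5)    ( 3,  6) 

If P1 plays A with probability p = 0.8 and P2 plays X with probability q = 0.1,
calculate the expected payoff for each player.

E[P1] = 6.02, E[P2] = 2.78

Work:
E[P1] = p·q·π₁(A,X) + p·(1-q)·π₁(A,Y) + (1-p)·q·π₁(B,X) + (1-p)·(1-q)·π₁(B,Y)
= 0.8·0.1·4 + 0.8·0.9·7 + 0.2·0.1·6 + 0.2·0.9·3
= 6.02

E[P2] = 2.78 (similar calculation)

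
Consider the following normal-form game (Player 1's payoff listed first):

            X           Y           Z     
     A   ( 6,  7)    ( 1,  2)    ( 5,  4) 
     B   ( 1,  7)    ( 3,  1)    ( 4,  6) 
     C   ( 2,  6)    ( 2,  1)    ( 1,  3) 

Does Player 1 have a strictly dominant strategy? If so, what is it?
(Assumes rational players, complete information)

No strictly dominant strategy exists for Player 1

Work:
A strategy strictly dominates another if it gives a strictly higher payoff against every opponent action. Compare each pair of P1's strategies column-by-column:
  A vs B: [6 vs 1, 1 vs 3, 5 vs 4] → A does not strictly dominate B (column Y: 1 ≤ 3)
  A vs C: [6 vs 2, 1 vs 2, 5 vs 1] → A does not strictly dominate C (column Y: 1 ≤ 2)
  B vs A: [1 vs 6, 3 vs 1, 4 vs 5] → B does not strictly dominate A (column X: 1 ≤ 6)
  B vs C: [1 vs 2, 3 vs 2, 4 vs 1] → B does not strictly dominate C (column X: 1 ≤ 2)
  C vs A: [2 vs 6, 2 vs 1, 1 vs 5] → C does not strictly dominate A (column X: 2 ≤ 6)
  C vs B: [2 vs 1, 2 vs 3, 1 vs 4] → C does not strictly dominate B (column Y: 2 ≤ 3)
No single strategy strictly dominates all others → no strictly dominant strategy.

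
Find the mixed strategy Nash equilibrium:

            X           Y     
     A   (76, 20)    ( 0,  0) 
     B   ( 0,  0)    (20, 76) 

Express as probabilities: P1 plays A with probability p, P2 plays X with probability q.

p = 0.7917, q = 0.2083

Work:
Find probabilities that make opponent indifferent:
P2 chooses q to make P1 indifferent between A and B
P1 chooses p to make P2 indifferent between X and Y
Mixed NE: P1 plays (A: 0.7917, B: 0.2083), P2 plays (X: 0.2083, Y: 0.7917)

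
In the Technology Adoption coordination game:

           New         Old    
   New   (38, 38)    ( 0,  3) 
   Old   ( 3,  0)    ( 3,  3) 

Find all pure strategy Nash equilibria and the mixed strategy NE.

Pure NE: (New, New) and (Old, Old); Mixed NE: p = 0.0789, q = 0.0789

Work:
Check pure NE:
(New, New): (38, 38) - no unilateral deviation beneficial
(Old, Old): (3, 3) - no unilateral deviation beneficial
Mixed NE: P1 plays New with p = 0.0789, P2 plays New with q = 0.0789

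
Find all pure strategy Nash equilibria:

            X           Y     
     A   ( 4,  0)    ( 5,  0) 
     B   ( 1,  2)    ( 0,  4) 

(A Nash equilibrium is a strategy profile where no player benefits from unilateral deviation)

Nash equilibrium: (A, X), (A, Y)

Work:
Best responses:
  P1 vs X: payoffs [4, 1] → best response A (payoff 4)
  P1 vs Y: payoffs [5, 0] → best response A (payoff 5)
  P2 vs A: payoffs [0, 0] → best response X/Y (payoff 0)
  P2 vs B: payoffs [2, 4] → best response Y (payoff 4)
Mutual best responses: (A,X), (A,Y) → Nash equilibria.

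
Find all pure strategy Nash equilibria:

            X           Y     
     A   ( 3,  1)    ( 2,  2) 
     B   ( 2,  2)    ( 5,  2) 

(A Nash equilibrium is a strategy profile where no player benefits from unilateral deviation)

Nash equilibrium: (B, Y)

Work:
Best responses:
  P1 vs X: payoffs [3, 2] → best response A (payoff 3)
  P1 vs Y: payoffs [2, 5] → best response B (payoff 5)
  P2 vs A: payoffs [1, 2] → best response Y (payoff 2)
  P2 vs B: payoffs [2, 2] → best response X/Y (payoff 2)
Mutual best responses: (B,Y) → Nash equilibria.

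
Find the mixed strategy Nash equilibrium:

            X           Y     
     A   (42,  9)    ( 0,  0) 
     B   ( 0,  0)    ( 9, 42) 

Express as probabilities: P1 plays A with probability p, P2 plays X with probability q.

p = 0.8235, q = 0.1765

Work:
Find probabilities that make opponent indifferent:
P2 chooses q to make P1 indifferent between A and B
P1 chooses p to make P2 indifferent between X and Y
Mixed NE: P1 plays (A: 0.8235, B: 0.1765), P2 plays (X: 0.1765, Y: 0.8235)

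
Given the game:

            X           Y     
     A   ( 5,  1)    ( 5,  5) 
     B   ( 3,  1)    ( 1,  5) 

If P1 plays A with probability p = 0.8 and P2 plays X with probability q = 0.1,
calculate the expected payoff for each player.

E[P1] = 4.24, E[P2] = 4.6

Work:
E[P1] = p·q·π₁(A,X) + p·(1-q)·π₁(A,Y) + (1-p)·q·π₁(B,X) + (1-p)·(1-q)·π₁(B,Y)
= 0.8·0.1·5 + 0.8·0.9·5 + 0.2·0.1·3 + 0.2·0.9·1
= 4.24

E[P2] = 4.6 (similar calculation)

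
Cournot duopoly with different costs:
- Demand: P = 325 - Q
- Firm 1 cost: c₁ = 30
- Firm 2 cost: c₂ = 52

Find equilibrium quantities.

q₁* = 105.67, q₂* = 83.67

Work:
Reaction: q₁ = (325 - 30 - q₂)/2
Reaction: q₂ = (325 - 52 - q₁)/2
Solve simultaneously:
q₁* = (325 - 2×30 + 52)/3 = 105.67
q₂* = (325 - 2×52 + 30)/3 = 83.67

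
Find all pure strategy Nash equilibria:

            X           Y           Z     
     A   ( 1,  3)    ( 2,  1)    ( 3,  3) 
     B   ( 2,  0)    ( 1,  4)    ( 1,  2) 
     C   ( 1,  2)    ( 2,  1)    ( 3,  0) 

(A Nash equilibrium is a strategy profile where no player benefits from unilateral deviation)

Nash equilibrium: (A, Z)

Work:
Best responses:
  P1 vs X: payoffs [1, 2, 1] → best response B (payoff 2)
  P1 vs Y: payoffs [2, 1, 2] → best response A/C (payoff 2)
  P1 vs Z: payoffs [3, 1, 3] → best response A/C (payoff 3)
  P2 vs A: payoffs [3, 1, 3] → best response X/Z (payoff 3)
  P2 vs B: payoffs [0, 4, 2] → best response Y (payoff 4)
  P2 vs C: payoffs [2, 1, 0] → best response X (payoff 2)
Mutual best responses: (A,Z) → Nash equilibria.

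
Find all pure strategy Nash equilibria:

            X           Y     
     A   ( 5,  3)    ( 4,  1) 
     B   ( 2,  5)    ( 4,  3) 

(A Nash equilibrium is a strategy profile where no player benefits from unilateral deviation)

Nash equilibrium: (A, X)

Work:
Best responses:
  P1 vs X: payoffs [5, 2] → best response A (payoff 5)
  P1 vs Y: payoffs [4, 4] → best response A/B (payoff 4)
  P2 vs A: payoffs [3, 1] → best response X (payoff 3)
  P2 vs B: payoffs [5, 3] → best response X (payoff 5)
Mutual best responses: (A,X) → Nash equilibria.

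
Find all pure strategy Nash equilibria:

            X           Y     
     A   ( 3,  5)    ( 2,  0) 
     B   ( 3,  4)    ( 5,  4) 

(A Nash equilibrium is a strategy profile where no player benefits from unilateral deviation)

Nash equilibrium: (A, X), (B, X), (B, Y)

Work:
Best responses:
  P1 vs X: payoffs [3, 3] → best response A/B (payoff 3)
  P1 vs Y: payoffs [2, 5] → best response B (payoff 5)
  P2 vs A: payoffs [5, 0] → best response X (payoff 5)
  P2 vs B: payoffs [4, 4] → best response X/Y (payoff 4)
Mutual best responses: (A,X), (B,X), (B,Y) → Nash equilibria.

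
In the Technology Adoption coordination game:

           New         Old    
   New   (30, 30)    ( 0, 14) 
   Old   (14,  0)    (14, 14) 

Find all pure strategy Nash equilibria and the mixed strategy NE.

Pure NE: (New, New) and (Old, Old); Mixed NE: p = 0.4667, q = 0.4667

Work:
Check pure NE:
(New, New): (30, 30) - no unilateral deviation beneficial
(Old, Old): (14, 14) - no unilateral deviation beneficial
Mixed NE: P1 plays New with p = 0.4667, P2 plays New with q = 0.4667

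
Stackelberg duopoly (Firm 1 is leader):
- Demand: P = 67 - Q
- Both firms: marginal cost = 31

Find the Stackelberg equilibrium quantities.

q₁* (leader) = 18.0, q₂* (follower) = 9.0

Work:
Follower's reaction: q₂ = (a - c - q₁)/2
Leader substitutes: π₁ = q₁·(a - q₁ - (a-c-q₁)/2 - c)
FOC: q₁* = (67 - 31)/2 = 18.00
Then: q₂* = (67 - 31 - 18.0)/2 = 9.00
Leader has first-mover advantage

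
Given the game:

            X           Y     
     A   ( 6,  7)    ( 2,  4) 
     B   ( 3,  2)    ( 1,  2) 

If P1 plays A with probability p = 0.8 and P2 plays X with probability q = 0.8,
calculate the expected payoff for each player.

E[P1] = 4.68, E[P2] = 5.52

Work:
E[P1] = p·q·π₁(A,X) + p·(1-q)·π₁(A,Y) + (1-p)·q·π₁(B,X) + (1-p)·(1-q)·π₁(B,Y)
= 0.8·0.8·6 + 0.8·0.2·2 + 0.2·0.8·3 + 0.2·0.2·1
= 4.68

E[P2] = 5.52 (similar calculation)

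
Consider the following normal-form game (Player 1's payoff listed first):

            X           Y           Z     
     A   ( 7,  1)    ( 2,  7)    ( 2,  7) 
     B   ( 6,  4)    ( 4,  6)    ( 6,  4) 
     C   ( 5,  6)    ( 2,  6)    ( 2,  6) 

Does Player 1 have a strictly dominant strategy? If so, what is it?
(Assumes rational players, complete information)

No strictly dominant strategy exists for Player 1

Work:
A strategy strictly dominates another if it gives a strictly higher payoff against every opponent action. Compare each pair of P1's strategies column-by-column:
  A vs B: [7 vs 6, 2 vs 4, 2 vs 6] → A does not strictly dominate B (column Y: 2 ≤ 4)
  A vs C: [7 vs 5, 2 vs 2, 2 vs 2] → A does not strictly dominate C (column Y: 2 ≤ 2)
  B vs A: [6 vs 7, 4 vs 2, 6 vs 2] → B does not strictly dominate A (column X: 6 ≤ 7)
  B vs C: [6 vs 5, 4 vs 2, 6 vs 2] → B strictly dominates C
  C vs A: [5 vs 7, 2 vs 2, 2 vs 2] → C does not strictly dominate A (column X: 5 ≤ 7)
  C vs B: [5 vs 6, 2 vs 4, 2 vs 6] → C does not strictly dominate B (column X: 5 ≤ 6)
No single strategy strictly dominates all others → no strictly dominant strategy.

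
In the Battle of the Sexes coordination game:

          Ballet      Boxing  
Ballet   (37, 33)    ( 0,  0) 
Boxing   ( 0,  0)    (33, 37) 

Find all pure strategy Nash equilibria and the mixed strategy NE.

Pure NE: (Ballet, Ballet) and (Boxing, Boxing); Mixed NE: p = 0.5286, q = 0.4714

Work:
Check pure NE:
(Ballet, Ballet): (37, 33) - no unilateral deviation beneficial
(Boxing, Boxing): (33, 37) - no unilateral deviation beneficial
Mixed NE: P1 plays Ballet with p = 0.5286, P2 plays Ballet with q = 0.4714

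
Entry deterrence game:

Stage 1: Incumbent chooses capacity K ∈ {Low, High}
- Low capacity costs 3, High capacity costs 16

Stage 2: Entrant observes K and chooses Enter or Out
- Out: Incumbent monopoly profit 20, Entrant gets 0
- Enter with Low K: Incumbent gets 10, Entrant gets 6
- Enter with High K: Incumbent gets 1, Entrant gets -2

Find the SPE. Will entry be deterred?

SPE: (Low, Enter|Low, Out|High); Entry not deterred. Incumbent net profit = 7, Entrant gets 6

Work:
After Low K: Entrant enters (6 > 0)
After High K: Entrant stays out (-2 < 0)
Incumbent: Low → 10−3=7, High → 20−16=4
Incumbent chooses Low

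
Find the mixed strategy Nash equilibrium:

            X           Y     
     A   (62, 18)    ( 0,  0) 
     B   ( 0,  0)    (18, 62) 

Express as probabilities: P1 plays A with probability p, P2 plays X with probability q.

p = 0.775, q = 0.225

Work:
Find probabilities that make opponent indifferent:
P2 chooses q to make P1 indifferent between A and B
P1 chooses p to make P2 indifferent between X and Y
Mixed NE: P1 plays (A: 0.775, B: 0.225), P2 plays (X: 0.225, Y: 0.775)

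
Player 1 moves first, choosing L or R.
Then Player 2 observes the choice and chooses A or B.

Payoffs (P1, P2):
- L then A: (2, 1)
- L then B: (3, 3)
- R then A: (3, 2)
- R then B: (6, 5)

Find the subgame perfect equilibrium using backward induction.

P1 plays R, P2 plays B after L and B after R; Payoff (6, 5)

Work:
Backward induction:
After L: P2 chooses B → P1 gets 3
After R: P2 chooses B → P1 gets 6
P1 chooses R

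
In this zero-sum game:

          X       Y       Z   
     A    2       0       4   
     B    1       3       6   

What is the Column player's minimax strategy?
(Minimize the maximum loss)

Column should play X, value = 2

Work:
Column player minimizes Row's maximum payoff:
Column X: max payoff to Row = 2
Column Y: max payoff to Row = 3
Column Z: max payoff to Row = 6
Minimum is 2, achieved by column X.
Minimax strategy: X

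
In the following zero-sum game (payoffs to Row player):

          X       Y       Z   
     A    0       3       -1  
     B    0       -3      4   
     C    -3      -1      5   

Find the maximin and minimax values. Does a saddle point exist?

Maximin = -1, Minimax = 0, Saddle: False

Work:
Row minimums: [-1, -3, -3] → maximin = -1
Column maximums: [0, 3, 5] → minimax = 0
No saddle point (maximin ≠ minimax). Mixed strategy needed.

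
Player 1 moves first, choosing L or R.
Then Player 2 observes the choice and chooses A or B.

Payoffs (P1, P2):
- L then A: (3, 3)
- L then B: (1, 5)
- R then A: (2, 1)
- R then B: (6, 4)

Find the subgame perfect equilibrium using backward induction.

P1 plays R, P2 plays B after L and B after R; Payoff (6, 4)

Work:
Backward induction:
After L: P2 chooses B → P1 gets 1
After R: P2 chooses B → P1 gets 6
P1 chooses R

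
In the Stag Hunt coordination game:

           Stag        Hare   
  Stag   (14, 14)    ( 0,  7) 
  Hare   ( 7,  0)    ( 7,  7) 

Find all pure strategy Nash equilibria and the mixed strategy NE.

Pure NE: (Stag, Stag) and (Hare, Hare); Mixed NE: p = 0.5, q = 0.5

Work:
Check pure NE:
(Stag, Stag): (14, 14) - no unilateral deviation beneficial
(Hare, Hare): (7, 7) - no unilateral deviation beneficial
Mixed NE: P1 plays Stag with p = 0.5, P2 plays Stag with q = 0.5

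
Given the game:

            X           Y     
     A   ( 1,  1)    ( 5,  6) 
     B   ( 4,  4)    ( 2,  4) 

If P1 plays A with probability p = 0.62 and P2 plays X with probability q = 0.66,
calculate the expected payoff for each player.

E[P1] = 2.7248, E[P2] = 3.194

Work:
E[P1] = p·q·π₁(A,X) + p·(1-q)·π₁(A,Y) + (1-p)·q·π₁(B,X) + (1-p)·(1-q)·π₁(B,Y)
= 0.62·0.66·1 + 0.62·0.34·5 + 0.38·0.66·4 + 0.38·0.34·2
= 2.7248

E[P2] = 3.194 (similar calculation)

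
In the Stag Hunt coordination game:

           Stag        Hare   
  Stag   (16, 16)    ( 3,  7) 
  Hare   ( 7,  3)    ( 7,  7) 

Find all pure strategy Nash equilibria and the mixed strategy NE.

Pure NE: (Stag, Stag) and (Hare, Hare); Mixed NE: p = 0.3077, q = 0.3077

Work:
Check pure NE:
(Stag, Stag): (16, 16) - no unilateral deviation beneficial
(Hare, Hare): (7, 7) - no unilateral deviation beneficial
Mixed NE: P1 plays Stag with p = 0.3077, P2 plays Stag with q = 0.3077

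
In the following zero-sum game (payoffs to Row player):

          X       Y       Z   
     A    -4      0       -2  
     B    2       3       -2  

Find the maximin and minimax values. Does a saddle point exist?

Maximin = -2, Minimax = -2, Saddle: True

Work:
Row minimums: [-4, -2] → maximin = -2
Column maximums: [2, 3, -2] → minimax = -2
Saddle point exists! Game value = -2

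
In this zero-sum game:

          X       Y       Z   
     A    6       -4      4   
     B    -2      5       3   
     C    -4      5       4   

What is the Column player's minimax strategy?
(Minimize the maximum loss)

Column should play Z, value = 4

Work:
Column player minimizes Row's maximum payoff:
Column X: max payoff to Row = 6
Column Y: max payoff to Row = 5
Column Z: max payoff to Row = 4
Minimum is 4, achieved by column Z.
Minimax strategy: Z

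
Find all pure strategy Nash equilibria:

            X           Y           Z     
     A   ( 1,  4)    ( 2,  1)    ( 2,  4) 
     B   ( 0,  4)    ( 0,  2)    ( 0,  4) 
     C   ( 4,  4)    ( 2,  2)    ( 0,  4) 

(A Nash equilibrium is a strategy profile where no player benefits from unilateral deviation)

Nash equilibrium: (A, Z), (C, X)

Work:
Best responses:
  P1 vs X: payoffs [1, 0, 4] → best response C (payoff 4)
  P1 vs Y: payoffs [2, 0, 2] → best response A/C (payoff 2)
  P1 vs Z: payoffs [2, 0, 0] → best response A (payoff 2)
  P2 vs A: payoffs [4, 1, 4] → best response X/Z (payoff 4)
  P2 vs B: payoffs [4, 2, 4] → best response X/Z (payoff 4)
  P2 vs C: payoffs [4, 2, 4] → best response X/Z (payoff 4)
Mutual best responses: (A,Z), (C,X) → Nash equilibria.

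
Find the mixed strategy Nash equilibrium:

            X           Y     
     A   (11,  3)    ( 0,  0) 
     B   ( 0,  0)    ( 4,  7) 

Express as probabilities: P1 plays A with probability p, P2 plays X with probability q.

p = 0.7, q = 0.2667

Work:
Find probabilities that make opponent indifferent:
P2 chooses q to make P1 indifferent between A and B
P1 chooses p to make P2 indifferent between X and Y
Mixed NE: P1 plays (A: 0.7, B: 0.3), P2 plays (X: 0.2667, Y: 0.7333)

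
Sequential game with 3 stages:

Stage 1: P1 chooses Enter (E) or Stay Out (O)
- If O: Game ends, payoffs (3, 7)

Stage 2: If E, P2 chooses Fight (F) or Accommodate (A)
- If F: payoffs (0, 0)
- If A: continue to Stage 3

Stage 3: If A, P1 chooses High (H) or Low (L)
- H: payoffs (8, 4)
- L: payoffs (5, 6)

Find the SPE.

SPE: (E, A, H); Outcome (8, 4)

Work:
Stage 3: P1 chooses H (8 vs 5)
Stage 2: P2: F->0, A->4 (anticipating H). Choose A
Stage 1: P1: O->3, E->8 (anticipating A, H). Choose E
SPE path: E -> A -> H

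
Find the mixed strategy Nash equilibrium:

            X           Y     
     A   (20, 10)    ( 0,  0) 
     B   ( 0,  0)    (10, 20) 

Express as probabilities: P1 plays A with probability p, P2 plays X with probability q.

p = 0.6667, q = 0.3333

Work:
Find probabilities that make opponent indifferent:
P2 chooses q to make P1 indifferent between A and B
P1 chooses p to make P2 indifferent between X and Y
Mixed NE: P1 plays (A: 0.6667, B: 0.3333), P2 plays (X: 0.3333, Y: 0.6667)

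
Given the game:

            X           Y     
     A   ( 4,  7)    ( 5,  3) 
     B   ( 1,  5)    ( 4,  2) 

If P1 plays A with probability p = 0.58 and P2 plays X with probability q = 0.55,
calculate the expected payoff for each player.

E[P1] = 3.568, E[P2] = 4.549

Work:
E[P1] = p·q·π₁(A,X) + p·(1-q)·π₁(A,Y) + (1-p)·q·π₁(B,X) + (1-p)·(1-q)·π₁(B,Y)
= 0.58·0.55·4 + 0.58·0.45·5 + 0.42·0.55·1 + 0.42·0.45·4
= 3.568

E[P2] = 4.549 (similar calculation)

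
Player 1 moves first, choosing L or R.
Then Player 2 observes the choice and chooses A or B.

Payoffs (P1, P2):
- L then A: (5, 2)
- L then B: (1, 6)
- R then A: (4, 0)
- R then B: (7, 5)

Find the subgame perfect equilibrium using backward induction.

P1 plays R, P2 plays B after L and B after R; Payoff (7, 5)

Work:
Backward induction:
After L: P2 chooses B → P1 gets 1
After R: P2 chooses B → P1 gets 7
P1 chooses R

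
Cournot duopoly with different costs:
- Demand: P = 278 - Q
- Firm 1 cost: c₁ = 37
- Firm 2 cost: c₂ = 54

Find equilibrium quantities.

q₁* = 86.0, q₂* = 69.0

Work:
Reaction: q₁ = (278 - 37 - q₂)/2
Reaction: q₂ = (278 - 54 - q₁)/2
Solve simultaneously:
q₁* = (278 - 2×37 + 54)/3 = 86.0
q₂* = (278 - 2×54 + 37)/3 = 69.0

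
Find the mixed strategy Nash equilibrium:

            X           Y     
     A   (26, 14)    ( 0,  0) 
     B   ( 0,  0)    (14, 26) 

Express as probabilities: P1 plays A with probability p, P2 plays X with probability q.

p = 0.65, q = 0.35

Work:
Find probabilities that make opponent indifferent:
P2 chooses q to make P1 indifferent between A and B
P1 chooses p to make P2 indifferent between X and Y
Mixed NE: P1 plays (A: 0.65, B: 0.35), P2 plays (X: 0.35, Y: 0.65)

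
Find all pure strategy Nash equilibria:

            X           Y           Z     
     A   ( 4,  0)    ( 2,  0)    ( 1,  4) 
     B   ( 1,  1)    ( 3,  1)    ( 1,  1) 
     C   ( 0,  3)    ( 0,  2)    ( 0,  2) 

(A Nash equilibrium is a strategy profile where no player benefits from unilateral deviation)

Nash equilibrium: (A, Z), (B, Y), (B, Z)

Work:
Best responses:
  P1 vs X: payoffs [4, 1, 0] → best response A (payoff 4)
  P1 vs Y: payoffs [2, 3, 0] → best response B (payoff 3)
  P1 vs Z: payoffs [1, 1, 0] → best response A/B (payoff 1)
  P2 vs A: payoffs [0, 0, 4] → best response Z (payoff 4)
  P2 vs B: payoffs [1, 1, 1] → best response X/Y/Z (payoff 1)
  P2 vs C: payoffs [3, 2, 2] → best response X (payoff 3)
Mutual best responses: (A,Z), (B,Y), (B,Z) → Nash equilibria.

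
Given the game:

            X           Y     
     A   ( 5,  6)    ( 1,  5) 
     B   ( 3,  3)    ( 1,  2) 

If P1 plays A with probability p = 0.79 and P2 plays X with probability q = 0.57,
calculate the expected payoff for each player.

E[P1] = 3.0406, E[P2] = 4.94

Work:
E[P1] = p·q·π₁(A,X) + p·(1-q)·π₁(A,Y) + (1-p)·q·π₁(B,X) + (1-p)·(1-q)·π₁(B,Y)
= 0.79·0.57·5 + 0.79·0.43·1 + 0.21·0.57·3 + 0.21·0.43·1
= 3.0406

E[P2] = 4.94 (similar calculation)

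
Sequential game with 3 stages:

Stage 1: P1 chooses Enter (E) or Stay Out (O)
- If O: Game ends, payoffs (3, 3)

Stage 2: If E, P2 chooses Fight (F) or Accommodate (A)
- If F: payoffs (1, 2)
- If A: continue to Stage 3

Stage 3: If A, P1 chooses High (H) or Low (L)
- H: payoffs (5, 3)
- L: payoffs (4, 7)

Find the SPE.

SPE: (E, A, H); Outcome (5, 3)

Work:
Stage 3: P1 chooses H (5 vs 4)
Stage 2: P2: F->2, A->3 (anticipating H). Choose A
Stage 1: P1: O->3, E->5 (anticipating A, H). Choose E
SPE path: E -> A -> H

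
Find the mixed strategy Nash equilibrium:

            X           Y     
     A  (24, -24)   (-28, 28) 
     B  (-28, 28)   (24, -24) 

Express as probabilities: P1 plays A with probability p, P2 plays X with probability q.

p = 0.5, q = 0.5

Work:
Find probabilities that make opponent indifferent:
P2 chooses q to make P1 indifferent between A and B
P1 chooses p to make P2 indifferent between X and Y
Mixed NE: P1 plays (A: 0.5, B: 0.5), P2 plays (X: 0.5, Y: 0.5)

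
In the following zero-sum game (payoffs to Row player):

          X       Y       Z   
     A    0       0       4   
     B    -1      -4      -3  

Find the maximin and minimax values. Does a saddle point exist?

Maximin = 0, Minimax = 0, Saddle: True

Work:
Row minimums: [0, -4] → maximin = 0
Column maximums: [0, 0, 4] → minimax = 0
Saddle point exists! Game value = 0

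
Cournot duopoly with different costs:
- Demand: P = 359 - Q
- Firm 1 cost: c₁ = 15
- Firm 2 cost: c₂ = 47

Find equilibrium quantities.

q₁* = 125.33, q₂* = 93.33

Work:
Reaction: q₁ = (359 - 15 - q₂)/2
Reaction: q₂ = (359 - 47 - q₁)/2
Solve simultaneously:
q₁* = (359 - 2×15 + 47)/3 = 125.33
q₂* = (359 - 2×47 + 15)/3 = 93.33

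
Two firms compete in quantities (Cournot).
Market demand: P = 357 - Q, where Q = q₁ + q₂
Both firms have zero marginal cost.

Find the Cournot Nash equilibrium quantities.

q₁* = q₂* = 119.0; P* = 119.0

Work:
Profit: π_i = P·q_i = (a - q_i - q_j)·q_i
FOC: ∂π_i/∂q_i = a - 2q_i - q_j = 0
Reaction function: q_i = (357 - q_j)/2
Symmetry: q* = 357/3 = 119.0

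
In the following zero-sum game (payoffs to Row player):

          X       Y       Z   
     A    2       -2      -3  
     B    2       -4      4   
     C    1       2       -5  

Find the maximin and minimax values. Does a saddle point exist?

Maximin = -3, Minimax = 2, Saddle: False

Work:
Row minimums: [-3, -4, -5] → maximin = -3
Column maximums: [2, 2, 4] → minimax = 2
No saddle point (maximin ≠ minimax). Mixed strategy needed.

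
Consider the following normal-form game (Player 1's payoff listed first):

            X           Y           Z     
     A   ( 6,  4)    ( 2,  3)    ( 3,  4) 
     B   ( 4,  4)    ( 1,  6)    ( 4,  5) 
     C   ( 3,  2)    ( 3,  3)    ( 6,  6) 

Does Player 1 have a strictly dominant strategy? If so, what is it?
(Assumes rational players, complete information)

No strictly dominant strategy exists for Player 1

Work:
A strategy strictly dominates another if it gives a strictly higher payoff against every opponent action. Compare each pair of P1's strategies column-by-column:
  A vs B: [6 vs 4, 2 vs 1, 3 vs 4] → A does not strictly dominate B (column Z: 3 ≤ 4)
  A vs C: [6 vs 3, 2 vs 3, 3 vs 6] → A does not strictly dominate C (column Y: 2 ≤ 3)
  B vs A: [4 vs 6, 1 vs 2, 4 vs 3] → B does not strictly dominate A (column X: 4 ≤ 6)
  B vs C: [4 vs 3, 1 vs 3, 4 vs 6] → B does not strictly dominate C (column Y: 1 ≤ 3)
  C vs A: [3 vs 6, 3 vs 2, 6 vs 3] → C does not strictly dominate A (column X: 3 ≤ 6)
  C vs B: [3 vs 4, 3 vs 1, 6 vs 4] → C does not strictly dominate B (column X: 3 ≤ 4)
No single strategy strictly dominates all others → no strictly dominant strategy.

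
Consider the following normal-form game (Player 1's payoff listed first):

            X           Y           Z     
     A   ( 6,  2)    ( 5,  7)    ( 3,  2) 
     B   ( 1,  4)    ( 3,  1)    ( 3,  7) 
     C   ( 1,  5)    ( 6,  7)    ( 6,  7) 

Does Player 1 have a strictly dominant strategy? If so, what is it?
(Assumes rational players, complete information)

No strictly dominant strategy exists for Player 1

Work:
A strategy strictly dominates another if it gives a strictly higher payoff against every opponent action. Compare each pair of P1's strategies column-by-column:
  A vs B: [6 vs 1, 5 vs 3, 3 vs 3] → A does not strictly dominate B (column Z: 3 ≤ 3)
  A vs C: [6 vs 1, 5 vs 6, 3 vs 6] → A does not strictly dominate C (column Y: 5 ≤ 6)
  B vs A: [1 vs 6, 3 vs 5, 3 vs 3] → B does not strictly dominate A (column X: 1 ≤ 6)
  B vs C: [1 vs 1, 3 vs 6, 3 vs 6] → B does not strictly dominate C (column X: 1 ≤ 1)
  C vs A: [1 vs 6, 6 vs 5, 6 vs 3] → C does not strictly dominate A (column X: 1 ≤ 6)
  C vs B: [1 vs 1, 6 vs 3, 6 vs 3] → C does not strictly dominate B (column X: 1 ≤ 1)
No single strategy strictly dominates all others → no strictly dominant strategy.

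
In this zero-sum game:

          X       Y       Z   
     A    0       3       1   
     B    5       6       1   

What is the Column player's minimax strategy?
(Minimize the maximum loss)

Column should play Z, value = 1

Work:
Column player minimizes Row's maximum payoff:
Column X: max payoff to Row = 5
Column Y: max payoff to Row = 6
Column Z: max payoff to Row = 1
Minimum is 1, achieved by column Z.
Minimax strategy: Z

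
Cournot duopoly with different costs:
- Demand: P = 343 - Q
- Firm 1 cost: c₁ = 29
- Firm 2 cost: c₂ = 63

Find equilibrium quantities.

q₁* = 116.0, q₂* = 82.0

Work:
Reaction: q₁ = (343 - 29 - q₂)/2
Reaction: q₂ = (343 - 63 - q₁)/2
Solve simultaneously:
q₁* = (343 - 2×29 + 63)/3 = 116.0
q₂* = (343 - 2×63 + 29)/3 = 82.0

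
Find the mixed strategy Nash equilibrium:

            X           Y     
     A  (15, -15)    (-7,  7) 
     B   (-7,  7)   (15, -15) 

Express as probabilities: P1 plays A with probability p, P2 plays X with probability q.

p = 0.5, q = 0.5

Work:
Find probabilities that make opponent indifferent:
P2 chooses q to make P1 indifferent between A and B
P1 chooses p to make P2 indifferent between X and Y
Mixed NE: P1 plays (A: 0.5, B: 0.5), P2 plays (X: 0.5, Y: 0.5)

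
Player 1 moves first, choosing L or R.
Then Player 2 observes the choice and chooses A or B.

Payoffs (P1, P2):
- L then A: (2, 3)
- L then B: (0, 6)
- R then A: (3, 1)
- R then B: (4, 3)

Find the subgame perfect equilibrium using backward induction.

P1 plays R, P2 plays B after L and B after R; Payoff (4, 3)

Work:
Backward induction:
After L: P2 chooses B → P1 gets 0
After R: P2 chooses B → P1 gets 4
P1 chooses R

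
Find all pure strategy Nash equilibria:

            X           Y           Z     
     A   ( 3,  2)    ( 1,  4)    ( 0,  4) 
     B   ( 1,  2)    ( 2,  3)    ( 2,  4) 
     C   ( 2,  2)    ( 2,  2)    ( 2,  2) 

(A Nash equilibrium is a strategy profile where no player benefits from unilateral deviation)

Nash equilibrium: (B, Z), (C, Y), (C, Z)

Work:
Best responses:
  P1 vs X: payoffs [3, 1, 2] → best response A (payoff 3)
  P1 vs Y: payoffs [1, 2, 2] → best response B/C (payoff 2)
  P1 vs Z: payoffs [0, 2, 2] → best response B/C (payoff 2)
  P2 vs A: payoffs [2, 4, 4] → best response Y/Z (payoff 4)
  P2 vs B: payoffs [2, 3, 4] → best response Z (payoff 4)
  P2 vs C: payoffs [2, 2, 2] → best response X/Y/Z (payoff 2)
Mutual best responses: (B,Z), (C,Y), (C,Z) → Nash equilibria.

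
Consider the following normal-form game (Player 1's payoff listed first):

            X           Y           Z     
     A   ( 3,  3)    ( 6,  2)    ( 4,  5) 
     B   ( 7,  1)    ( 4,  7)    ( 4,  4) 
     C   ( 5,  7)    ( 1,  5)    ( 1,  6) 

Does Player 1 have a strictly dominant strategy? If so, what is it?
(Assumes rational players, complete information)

No strictly dominant strategy exists for Player 1

Work:
A strategy strictly dominates another if it gives a strictly higher payoff against every opponent action. Compare each pair of P1's strategies column-by-column:
  A vs B: [3 vs 7, 6 vs 4, 4 vs 4] → A does not strictly dominate B (column X: 3 ≤ 7)
  A vs C: [3 vs 5, 6 vs 1, 4 vs 1] → A does not strictly dominate C (column X: 3 ≤ 5)
  B vs A: [7 vs 3, 4 vs 6, 4 vs 4] → B does not strictly dominate A (column Y: 4 ≤ 6)
  B vs C: [7 vs 5, 4 vs 1, 4 vs 1] → B strictly dominates C
  C vs A: [5 vs 3, 1 vs 6, 1 vs 4] → C does not strictly dominate A (column Y: 1 ≤ 6)
  C vs B: [5 vs 7, 1 vs 4, 1 vs 4] → C does not strictly dominate B (column X: 5 ≤ 7)
No single strategy strictly dominates all others → no strictly dominant strategy.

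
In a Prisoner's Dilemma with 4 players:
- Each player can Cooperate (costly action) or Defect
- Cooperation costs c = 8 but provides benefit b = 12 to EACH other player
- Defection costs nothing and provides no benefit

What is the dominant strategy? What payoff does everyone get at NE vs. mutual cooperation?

Dominant: Defect; NE payoff = 0; Coop payoff = 28

Work:
Defect dominates (saves cost c = 8, benefit to others is external)
NE: All defect → everyone gets 0
If all cooperate: each receives (3)×12 - 8 = 28
Social dilemma: 28 > 0 but NE gives 0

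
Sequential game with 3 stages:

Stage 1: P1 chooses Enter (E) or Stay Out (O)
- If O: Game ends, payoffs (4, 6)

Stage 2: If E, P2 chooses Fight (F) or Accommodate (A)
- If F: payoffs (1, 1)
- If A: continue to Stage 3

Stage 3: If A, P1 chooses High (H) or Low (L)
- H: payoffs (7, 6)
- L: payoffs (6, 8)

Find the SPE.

SPE: (E, A, H); Outcome (7, 6)

Work:
Stage 3: P1 chooses H (7 vs 6)
Stage 2: P2: F->1, A->6 (anticipating H). Choose A
Stage 1: P1: O->4, E->7 (anticipating A, H). Choose E
SPE path: E -> A -> H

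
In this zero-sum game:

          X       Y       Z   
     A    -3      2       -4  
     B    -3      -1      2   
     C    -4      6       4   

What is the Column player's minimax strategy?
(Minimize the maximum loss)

Column should play X, value = -3

Work:
Column player minimizes Row's maximum payoff:
Column X: max payoff to Row = -3
Column Y: max payoff to Row = 6
Column Z: max payoff to Row = 4
Minimum is -3, achieved by column X.
Minimax strategy: X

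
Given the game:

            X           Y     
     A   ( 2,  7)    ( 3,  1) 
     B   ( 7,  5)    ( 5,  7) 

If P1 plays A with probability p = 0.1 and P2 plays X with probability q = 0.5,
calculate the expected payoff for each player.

E[P1] = 5.65, E[P2] = 5.8

Work:
E[P1] = p·q·π₁(A,X) + p·(1-q)·π₁(A,Y) + (1-p)·q·π₁(B,X) + (1-p)·(1-q)·π₁(B,Y)
= 0.1·0.5·2 + 0.1·0.5·3 + 0.9·0.5·7 + 0.9·0.5·5
= 5.65

E[P2] = 5.8 (similar calculation)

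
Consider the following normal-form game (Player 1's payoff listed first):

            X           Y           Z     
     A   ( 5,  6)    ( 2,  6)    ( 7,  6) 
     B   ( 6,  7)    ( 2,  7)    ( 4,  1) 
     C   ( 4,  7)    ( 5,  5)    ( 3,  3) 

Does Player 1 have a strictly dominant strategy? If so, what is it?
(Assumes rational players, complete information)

No strictly dominant strategy exists for Player 1

Work:
A strategy strictly dominates another if it gives a strictly higher payoff against every opponent action. Compare each pair of P1's strategies column-by-column:
  A vs B: [5 vs 6, 2 vs 2, 7 vs 4] → A does not strictly dominate B (column X: 5 ≤ 6)
  A vs C: [5 vs 4, 2 vs 5, 7 vs 3] → A does not strictly dominate C (column Y: 2 ≤ 5)
  B vs A: [6 vs 5, 2 vs 2, 4 vs 7] → B does not strictly dominate A (column Y: 2 ≤ 2)
  B vs C: [6 vs 4, 2 vs 5, 4 vs 3] → B does not strictly dominate C (column Y: 2 ≤ 5)
  C vs A: [4 vs 5, 5 vs 2, 3 vs 7] → C does not strictly dominate A (column X: 4 ≤ 5)
  C vs B: [4 vs 6, 5 vs 2, 3 vs 4] → C does not strictly dominate B (column X: 4 ≤ 6)
No single strategy strictly dominates all others → no strictly dominant strategy.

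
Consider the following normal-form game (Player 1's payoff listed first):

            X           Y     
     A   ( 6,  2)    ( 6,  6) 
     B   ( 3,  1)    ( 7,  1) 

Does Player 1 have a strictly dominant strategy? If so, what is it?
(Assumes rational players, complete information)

No strictly dominant strategy exists for Player 1

Work:
A strategy strictly dominates another if it gives a strictly higher payoff against every opponent action. Compare each pair of P1's strategies column-by-column:
  A vs B: [6 vs 3, 6 vs 7] → A does not strictly dominate B (column Y: 6 ≤ 7)
  B vs A: [3 vs 6, 7 vs 6] → B does not strictly dominate A (column X: 3 ≤ 6)
No single strategy strictly dominates all others → no strictly dominant strategy.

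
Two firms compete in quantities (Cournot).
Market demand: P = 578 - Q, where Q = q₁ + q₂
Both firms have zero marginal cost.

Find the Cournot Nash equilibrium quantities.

q₁* = q₂* = 192.67; P* = 192.67

Work:
Profit: π_i = P·q_i = (a - q_i - q_j)·q_i
FOC: ∂π_i/∂q_i = a - 2q_i - q_j = 0
Reaction function: q_i = (578 - q_j)/2
Symmetry: q* = 578/3 = 192.67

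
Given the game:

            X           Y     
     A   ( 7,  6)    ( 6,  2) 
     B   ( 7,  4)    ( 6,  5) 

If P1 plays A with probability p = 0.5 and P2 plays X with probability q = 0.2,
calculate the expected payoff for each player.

E[P1] = 6.2, E[P2] = 3.8

Work:
E[P1] = p·q·π₁(A,X) + p·(1-q)·π₁(A,Y) + (1-p)·q·π₁(B,X) + (1-p)·(1-q)·π₁(B,Y)
= 0.5·0.2·7 + 0.5·0.8·6 + 0.5·0.2·7 + 0.5·0.8·6
= 6.2

E[P2] = 3.8 (similar calculation)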